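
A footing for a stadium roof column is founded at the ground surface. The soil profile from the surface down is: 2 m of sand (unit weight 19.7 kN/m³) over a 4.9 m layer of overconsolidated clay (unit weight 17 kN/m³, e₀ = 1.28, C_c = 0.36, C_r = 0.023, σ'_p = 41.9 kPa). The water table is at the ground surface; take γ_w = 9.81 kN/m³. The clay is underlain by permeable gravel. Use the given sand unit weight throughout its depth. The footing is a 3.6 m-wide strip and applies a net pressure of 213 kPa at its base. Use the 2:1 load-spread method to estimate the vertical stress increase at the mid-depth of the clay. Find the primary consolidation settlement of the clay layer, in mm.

Mid-depth of clay below the ground surface: z = 2 + 4.9/2 = 4.45 m.
Total vertical stress at mid-clay: σ_v = 19.7×2 + 17×2.45 = 81.05 kPa.
Pore pressure: u = 9.81×(4.45 − 0) = 43.655 kPa.
Initial effective stress: σ'_0 = σ_v − u = 81.05 − 43.655 = 37.395 kPa.
Stress increase at mid-clay by the 2:1 spreading method:
Δσ = qB/(B+z) = 213×3.6/(3.6+4.45) = 95.255 kPa
Final effective stress: σ'_f = 37.395 + 95.255 = 132.65 kPa.
σ'_f = 132.65 > σ'_p = 41.9 kPa, so the stress path crosses the preconsolidation pressure — recompression up to σ'_p, then virgin compression beyond:
S_c = H/(1+e₀)·[C_r·log₁₀(σ'_p/σ'_0) + C_c·log₁₀(σ'_f/σ'_p)]
    = 4.9/2.28 × [0.023×log₁₀(41.9/37.395) + 0.36×log₁₀(132.65/41.9)]
    = 2.1491 × [0.0011362 + 0.18018] = 0.3897 m

S_c ≈ 390 mm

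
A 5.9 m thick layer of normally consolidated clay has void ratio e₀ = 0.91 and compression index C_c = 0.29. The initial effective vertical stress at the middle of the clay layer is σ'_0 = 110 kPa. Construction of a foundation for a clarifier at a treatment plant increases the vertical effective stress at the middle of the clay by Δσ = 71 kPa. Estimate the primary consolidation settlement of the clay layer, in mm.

Final effective stress: σ'_f = σ'_0 + Δσ = 110 + 71 = 181 kPa.
Normally consolidated clay, so the full stress increment lies on the virgin compression line:
S_c = C_c·H/(1+e₀)·log₁₀(σ'_f/σ'_0) = 0.29×5.9/(1+0.91)×log₁₀(181/110)
    = 0.89581 × 0.21629 = 0.1938 m

S_c ≈ 194 mm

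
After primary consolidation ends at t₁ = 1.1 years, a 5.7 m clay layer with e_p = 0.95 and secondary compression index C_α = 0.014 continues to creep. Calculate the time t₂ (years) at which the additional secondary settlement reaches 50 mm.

t₂ ≈ 18.3 years

S_s = C_α·H/(1+e_p)·log₁₀(t₂/t₁) ⇒ log₁₀(t₂/t₁) = S_s·(1+e_p)/(C_α·H).
log₁₀(t₂/t₁) = 0.05 × (1+0.95) / (0.014×5.7) = 1.222
t₂ = t₁ × 10^1.222 = 1.1 × 16.66 = 18.33 years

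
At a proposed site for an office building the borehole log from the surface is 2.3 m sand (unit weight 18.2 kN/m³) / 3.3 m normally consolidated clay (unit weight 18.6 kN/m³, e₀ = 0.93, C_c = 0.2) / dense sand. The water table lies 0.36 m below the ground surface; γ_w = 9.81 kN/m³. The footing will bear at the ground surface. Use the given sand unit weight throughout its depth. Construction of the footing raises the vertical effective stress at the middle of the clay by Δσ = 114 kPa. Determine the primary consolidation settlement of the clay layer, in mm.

Mid-depth of clay below the ground surface: z = 2.3 + 3.3/2 = 3.95 m.
Total vertical stress at mid-clay: σ_v = 18.2×2.3 + 18.6×1.65 = 72.55 kPa.
Pore pressure: u = 9.81×(3.95 − 0.36) = 35.218 kPa.
Initial effective stress: σ'_0 = σ_v − u = 72.55 − 35.218 = 37.332 kPa.
Final effective stress: σ'_f = σ'_0 + Δσ = 37.332 + 114 = 151.33 kPa.
Normally consolidated clay, so the full stress increment lies on the virgin compression line:
S_c = C_c·H/(1+e₀)·log₁₀(σ'_f/σ'_0) = 0.2×3.3/(1+0.93)×log₁₀(151.33/37.332)
    = 0.34197 × 0.60784 = 0.2079 m

S_c ≈ 208 mm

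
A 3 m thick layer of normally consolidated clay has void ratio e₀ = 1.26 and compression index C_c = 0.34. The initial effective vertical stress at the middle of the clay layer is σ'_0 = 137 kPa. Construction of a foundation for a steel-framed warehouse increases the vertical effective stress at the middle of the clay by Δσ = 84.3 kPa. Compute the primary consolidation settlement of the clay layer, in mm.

Final effective stress: σ'_f = σ'_0 + Δσ = 137 + 84.3 = 221.3 kPa.
Normally consolidated clay, so the full stress increment lies on the virgin compression line:
S_c = C_c·H/(1+e₀)·log₁₀(σ'_f/σ'_0) = 0.34×3/(1+1.26)×log₁₀(221.3/137)
    = 0.45133 × 0.20826 = 0.09399 m

S_c ≈ 94 mm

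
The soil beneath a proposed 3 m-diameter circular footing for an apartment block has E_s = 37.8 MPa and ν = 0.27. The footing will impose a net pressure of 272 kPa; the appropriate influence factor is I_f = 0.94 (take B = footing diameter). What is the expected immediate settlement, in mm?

Immediate (elastic) settlement: S_e = q·B·(1−ν²)/E_s · I_f.
E_s = 37.8 MPa = 37800 kPa.
S_e = 272 × 3 × (1 − 0.27²) / 37800 × 0.94
    = 272 × 3 × 0.9271 / 37800 × 0.94
    = 0.01881 m = 18.81 mm

S_e ≈ 18.8 mm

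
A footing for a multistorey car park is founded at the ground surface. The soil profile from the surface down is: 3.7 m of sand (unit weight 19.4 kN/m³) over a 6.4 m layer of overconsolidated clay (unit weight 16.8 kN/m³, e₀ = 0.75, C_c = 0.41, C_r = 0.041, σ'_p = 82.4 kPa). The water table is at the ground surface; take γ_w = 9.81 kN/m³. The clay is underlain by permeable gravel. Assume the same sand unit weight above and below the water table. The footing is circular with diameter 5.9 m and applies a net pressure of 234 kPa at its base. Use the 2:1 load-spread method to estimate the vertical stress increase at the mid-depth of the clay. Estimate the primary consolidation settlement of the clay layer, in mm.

S_c ≈ 197 mm

Mid-depth of clay below the ground surface: z = 3.7 + 6.4/2 = 6.9 m.
Total vertical stress at mid-clay: σ_v = 19.4×3.7 + 16.8×3.2 = 125.54 kPa.
Pore pressure: u = 9.81×(6.9 − 0) = 67.689 kPa.
Initial effective stress: σ'_0 = σ_v − u = 125.54 − 67.689 = 57.851 kPa.
Stress increase at mid-clay by the 2:1 spreading method:
Δσ ≈ qD²/(D+z)² = 234×5.9²/(5.9+6.9)² = 49.716 kPa
Final effective stress: σ'_f = 57.851 + 49.716 = 107.57 kPa.
σ'_f = 107.57 > σ'_p = 82.4 kPa, so the stress path crosses the preconsolidation pressure — recompression up to σ'_p, then virgin compression beyond:
S_c = H/(1+e₀)·[C_r·log₁₀(σ'_p/σ'_0) + C_c·log₁₀(σ'_f/σ'_p)]
    = 6.4/1.75 × [0.041×log₁₀(82.4/57.851) + 0.41×log₁₀(107.57/82.4)]
    = 3.6571 × [0.0062983 + 0.047463] = 0.1966 m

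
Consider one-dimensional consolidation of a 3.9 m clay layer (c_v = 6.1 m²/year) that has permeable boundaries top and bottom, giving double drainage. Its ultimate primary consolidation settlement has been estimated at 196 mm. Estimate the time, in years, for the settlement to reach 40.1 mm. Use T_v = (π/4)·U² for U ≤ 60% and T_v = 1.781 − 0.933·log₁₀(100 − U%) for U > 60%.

t ≈ 0.0205 years

Drainage path length: H_d = H/2 = 1.95 m (double drainage).
U = S(t)/S_ult = 40.1/196 = 0.2046.
U ≤ 60%: T_v = (π/4)·U² = (π/4)×0.20459² = 0.032875.
t = T_v·H_d²/c_v = 0.032875×1.95²/6.1 = 0.02049 years.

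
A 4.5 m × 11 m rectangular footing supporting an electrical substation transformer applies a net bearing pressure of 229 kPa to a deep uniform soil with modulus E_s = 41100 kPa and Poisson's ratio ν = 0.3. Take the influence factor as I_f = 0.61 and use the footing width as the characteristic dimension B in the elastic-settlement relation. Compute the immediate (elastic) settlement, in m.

S_e ≈ 0.0139 m

Immediate (elastic) settlement: S_e = q·B·(1−ν²)/E_s · I_f.
S_e = 229 × 4.5 × (1 − 0.3²) / 41100 × 0.61
    = 229 × 4.5 × 0.91 / 41100 × 0.61
    = 0.01392 m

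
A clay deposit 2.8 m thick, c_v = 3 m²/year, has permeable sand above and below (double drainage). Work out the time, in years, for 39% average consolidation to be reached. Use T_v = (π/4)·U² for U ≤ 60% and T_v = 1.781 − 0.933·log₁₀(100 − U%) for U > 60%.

Drainage path length: H_d = H/2 = 1.4 m (double drainage).
U ≤ 60%: T_v = (π/4)·U² = (π/4)×0.39² = 0.11946.
t = T_v·H_d²/c_v = 0.11946×1.4²/3 = 0.07805 years.

t ≈ 0.078 years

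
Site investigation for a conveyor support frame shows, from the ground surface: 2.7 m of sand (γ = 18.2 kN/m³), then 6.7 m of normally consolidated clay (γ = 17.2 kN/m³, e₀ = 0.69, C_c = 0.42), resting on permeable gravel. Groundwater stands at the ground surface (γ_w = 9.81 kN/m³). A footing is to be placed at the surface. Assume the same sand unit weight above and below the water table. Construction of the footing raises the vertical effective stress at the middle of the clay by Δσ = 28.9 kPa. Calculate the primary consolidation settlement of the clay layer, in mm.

S_c ≈ 344 mm

Mid-depth of clay below the ground surface: z = 2.7 + 6.7/2 = 6.05 m.
Total vertical stress at mid-clay: σ_v = 18.2×2.7 + 17.2×3.35 = 106.76 kPa.
Pore pressure: u = 9.81×(6.05 − 0) = 59.351 kPa.
Initial effective stress: σ'_0 = σ_v − u = 106.76 − 59.351 = 47.409 kPa.
Final effective stress: σ'_f = σ'_0 + Δσ = 47.409 + 28.9 = 76.309 kPa.
Normally consolidated clay, so the full stress increment lies on the virgin compression line:
S_c = C_c·H/(1+e₀)·log₁₀(σ'_f/σ'_0) = 0.42×6.7/(1+0.69)×log₁₀(76.309/47.409)
    = 1.6651 × 0.20671 = 0.3442 m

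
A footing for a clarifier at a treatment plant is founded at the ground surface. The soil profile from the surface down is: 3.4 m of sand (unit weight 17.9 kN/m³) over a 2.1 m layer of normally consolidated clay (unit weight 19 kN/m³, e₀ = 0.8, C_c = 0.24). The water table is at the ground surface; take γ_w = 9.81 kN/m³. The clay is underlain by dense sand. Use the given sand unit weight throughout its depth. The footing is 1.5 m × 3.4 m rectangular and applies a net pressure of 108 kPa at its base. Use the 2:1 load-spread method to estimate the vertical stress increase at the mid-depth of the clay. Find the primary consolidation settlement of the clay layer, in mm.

S_c ≈ 33.5 mm

Mid-depth of clay below the ground surface: z = 3.4 + 2.1/2 = 4.45 m.
Total vertical stress at mid-clay: σ_v = 17.9×3.4 + 19×1.05 = 80.81 kPa.
Pore pressure: u = 9.81×(4.45 − 0) = 43.655 kPa.
Initial effective stress: σ'_0 = σ_v − u = 80.81 − 43.655 = 37.155 kPa.
Stress increase at mid-clay by the 2:1 spreading method:
Δσ = qBL/((B+z)(L+z)) = 108×1.5×3.4/((1.5+4.45)(3.4+4.45)) = 11.793 kPa
Final effective stress: σ'_f = σ'_0 + Δσ = 37.155 + 11.793 = 48.948 kPa.
Normally consolidated clay, so the full stress increment lies on the virgin compression line:
S_c = C_c·H/(1+e₀)·log₁₀(σ'_f/σ'_0) = 0.24×2.1/(1+0.8)×log₁₀(48.948/37.155)
    = 0.28 × 0.11972 = 0.03352 m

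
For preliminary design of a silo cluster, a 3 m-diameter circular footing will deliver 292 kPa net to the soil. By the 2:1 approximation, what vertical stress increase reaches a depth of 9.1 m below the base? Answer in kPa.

By the 2:1 method the load spreads at 1 horizontal : 2 vertical, so at depth z the loaded area has grown by z in each plan dimension:
Δσ ≈ qD²/(D+z)² = 292×3²/(3+9.1)² = 17.95 kPa

Δσ_z ≈ 17.9 kPa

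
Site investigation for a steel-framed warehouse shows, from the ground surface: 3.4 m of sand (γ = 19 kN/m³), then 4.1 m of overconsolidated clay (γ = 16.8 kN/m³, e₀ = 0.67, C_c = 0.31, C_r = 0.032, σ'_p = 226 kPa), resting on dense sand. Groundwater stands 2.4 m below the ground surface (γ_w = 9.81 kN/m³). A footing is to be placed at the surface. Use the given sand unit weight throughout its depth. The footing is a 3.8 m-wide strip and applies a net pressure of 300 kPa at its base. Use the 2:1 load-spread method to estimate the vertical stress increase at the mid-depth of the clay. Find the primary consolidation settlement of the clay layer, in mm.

Mid-depth of clay below the ground surface: z = 3.4 + 4.1/2 = 5.45 m.
Total vertical stress at mid-clay: σ_v = 19×3.4 + 16.8×2.05 = 99.04 kPa.
Pore pressure: u = 9.81×(5.45 − 2.4) = 29.921 kPa.
Initial effective stress: σ'_0 = σ_v − u = 99.04 − 29.921 = 69.119 kPa.
Stress increase at mid-clay by the 2:1 spreading method:
Δσ = qB/(B+z) = 300×3.8/(3.8+5.45) = 123.24 kPa
Final effective stress: σ'_f = 69.119 + 123.24 = 192.36 kPa.
σ'_f = 192.36 ≤ σ'_p = 226 kPa, so the clay remains overconsolidated and only the recompression index applies:
S_c = C_r·H/(1+e₀)·log₁₀(σ'_f/σ'_0) = 0.032×4.1/1.67×log₁₀(192.36/69.119)
    = 0.078563 × 0.44452 = 0.03492 m

S_c ≈ 34.9 mm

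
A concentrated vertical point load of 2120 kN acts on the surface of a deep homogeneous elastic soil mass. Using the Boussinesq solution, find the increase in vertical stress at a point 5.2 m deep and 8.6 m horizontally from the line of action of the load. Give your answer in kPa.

Boussinesq vertical stress below a point load on an elastic half-space:
Δσ_z = 3P/(2πz²) · [1 + (r/z)²]^(−5/2)
r/z = 8.6/5.2 = 1.6538; [1+(r/z)²]^(−5/2) = 0.037086.
Δσ_z = 3×2120/(2π×5.2²) × 0.037086 = 37.434 × 0.037086 = 1.388 kPa

Δσ_z ≈ 1.39 kPa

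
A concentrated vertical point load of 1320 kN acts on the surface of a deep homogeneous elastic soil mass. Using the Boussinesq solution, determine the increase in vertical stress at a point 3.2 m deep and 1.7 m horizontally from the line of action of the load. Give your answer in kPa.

Boussinesq vertical stress below a point load on an elastic half-space:
Δσ_z = 3P/(2πz²) · [1 + (r/z)²]^(−5/2)
r/z = 1.7/3.2 = 0.53125; [1+(r/z)²]^(−5/2) = 0.53714.
Δσ_z = 3×1320/(2π×3.2²) × 0.53714 = 61.548 × 0.53714 = 33.06 kPa

Δσ_z ≈ 33.1 kPa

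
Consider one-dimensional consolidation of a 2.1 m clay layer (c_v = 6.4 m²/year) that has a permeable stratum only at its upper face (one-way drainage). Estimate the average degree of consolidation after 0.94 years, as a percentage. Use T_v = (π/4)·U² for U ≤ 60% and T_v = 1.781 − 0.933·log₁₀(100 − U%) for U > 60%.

U ≈ 97.2 %

Drainage path length: H_d = H = 2.1 m (single drainage).
T_v = c_v·t/H_d² = 6.4×0.94/2.1² = 1.3642.
T_v = 1.3642 corresponds to the U > 60% branch:
U = 1 − 10^((1.781 − T_v)/0.933)/100 = 0.972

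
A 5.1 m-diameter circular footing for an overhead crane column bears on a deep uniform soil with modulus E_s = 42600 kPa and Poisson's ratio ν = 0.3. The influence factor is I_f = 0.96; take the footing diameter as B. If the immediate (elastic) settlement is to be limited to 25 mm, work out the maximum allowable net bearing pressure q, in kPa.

S_e = q·B·(1−ν²)/E_s · I_f  ⇒  q = S_e·E_s / (B·(1−ν²)·I_f).
q = 0.025 × 42600 / (5.1 × 0.91 × 0.96) = 239 kPa

q ≈ 239 kPa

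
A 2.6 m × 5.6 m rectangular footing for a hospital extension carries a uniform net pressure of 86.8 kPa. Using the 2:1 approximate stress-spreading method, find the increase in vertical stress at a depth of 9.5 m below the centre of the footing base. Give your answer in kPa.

Δσ_z ≈ 6.92 kPa

By the 2:1 method the load spreads at 1 horizontal : 2 vertical, so at depth z the loaded area has grown by z in each plan dimension:
Δσ = qBL/((B+z)(L+z)) = 86.8×2.6×5.6/((2.6+9.5)(5.6+9.5)) = 6.917 kPa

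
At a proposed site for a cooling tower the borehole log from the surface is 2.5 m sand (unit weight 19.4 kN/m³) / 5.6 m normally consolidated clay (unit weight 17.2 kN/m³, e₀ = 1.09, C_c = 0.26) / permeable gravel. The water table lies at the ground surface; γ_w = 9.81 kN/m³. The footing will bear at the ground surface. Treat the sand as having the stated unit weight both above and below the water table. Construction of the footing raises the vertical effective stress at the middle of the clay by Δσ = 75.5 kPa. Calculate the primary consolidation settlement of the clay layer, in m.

S_c ≈ 0.299 m

Mid-depth of clay below the ground surface: z = 2.5 + 5.6/2 = 5.3 m.
Total vertical stress at mid-clay: σ_v = 19.4×2.5 + 17.2×2.8 = 96.66 kPa.
Pore pressure: u = 9.81×(5.3 − 0) = 51.993 kPa.
Initial effective stress: σ'_0 = σ_v − u = 96.66 − 51.993 = 44.667 kPa.
Final effective stress: σ'_f = σ'_0 + Δσ = 44.667 + 75.5 = 120.17 kPa.
Normally consolidated clay, so the full stress increment lies on the virgin compression line:
S_c = C_c·H/(1+e₀)·log₁₀(σ'_f/σ'_0) = 0.26×5.6/(1+1.09)×log₁₀(120.17/44.667)
    = 0.69665 × 0.42981 = 0.2994 m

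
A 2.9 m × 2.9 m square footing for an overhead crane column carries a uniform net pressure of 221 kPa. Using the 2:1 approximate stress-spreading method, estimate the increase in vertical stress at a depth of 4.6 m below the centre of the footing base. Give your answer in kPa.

Δσ_z ≈ 33 kPa

By the 2:1 method the load spreads at 1 horizontal : 2 vertical, so at depth z the loaded area has grown by z in each plan dimension:
Δσ = qBL/((B+z)(L+z)) = 221×2.9×2.9/((2.9+4.6)(2.9+4.6)) = 33.042 kPa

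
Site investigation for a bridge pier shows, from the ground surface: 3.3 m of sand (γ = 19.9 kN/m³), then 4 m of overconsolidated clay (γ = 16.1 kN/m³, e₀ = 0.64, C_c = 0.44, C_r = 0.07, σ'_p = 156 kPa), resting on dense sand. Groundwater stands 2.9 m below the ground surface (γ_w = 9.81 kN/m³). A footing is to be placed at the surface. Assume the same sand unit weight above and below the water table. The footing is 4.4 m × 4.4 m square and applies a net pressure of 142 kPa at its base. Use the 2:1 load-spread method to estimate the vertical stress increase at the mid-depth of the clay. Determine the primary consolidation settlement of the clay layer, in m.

S_c ≈ 0.0246 m

Mid-depth of clay below the ground surface: z = 3.3 + 4/2 = 5.3 m.
Total vertical stress at mid-clay: σ_v = 19.9×3.3 + 16.1×2 = 97.87 kPa.
Pore pressure: u = 9.81×(5.3 − 2.9) = 23.544 kPa.
Initial effective stress: σ'_0 = σ_v − u = 97.87 − 23.544 = 74.326 kPa.
Stress increase at mid-clay by the 2:1 spreading method:
Δσ = qBL/((B+z)(L+z)) = 142×4.4×4.4/((4.4+5.3)(4.4+5.3)) = 29.218 kPa
Final effective stress: σ'_f = 74.326 + 29.218 = 103.54 kPa.
σ'_f = 103.54 ≤ σ'_p = 156 kPa, so the clay remains overconsolidated and only the recompression index applies:
S_c = C_r·H/(1+e₀)·log₁₀(σ'_f/σ'_0) = 0.07×4/1.64×log₁₀(103.54/74.326)
    = 0.17073 × 0.14397 = 0.02458 m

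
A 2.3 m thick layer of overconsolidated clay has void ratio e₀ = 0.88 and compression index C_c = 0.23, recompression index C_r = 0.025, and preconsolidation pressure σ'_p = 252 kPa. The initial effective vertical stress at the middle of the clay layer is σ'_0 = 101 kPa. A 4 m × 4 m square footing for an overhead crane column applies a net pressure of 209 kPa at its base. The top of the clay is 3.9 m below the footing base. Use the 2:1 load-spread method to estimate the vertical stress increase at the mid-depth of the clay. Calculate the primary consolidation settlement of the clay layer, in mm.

S_c ≈ 4.51 mm

Mid-depth of clay below the footing base: z = 3.9 + 2.3/2 = 5.05 m.
Stress increase at mid-clay by the 2:1 spreading method:
Δσ = qBL/((B+z)(L+z)) = 209×4×4/((4+5.05)(4+5.05)) = 40.829 kPa
Final effective stress: σ'_f = 101 + 40.829 = 141.83 kPa.
σ'_f = 141.83 ≤ σ'_p = 252 kPa, so the clay remains overconsolidated and only the recompression index applies:
S_c = C_r·H/(1+e₀)·log₁₀(σ'_f/σ'_0) = 0.025×2.3/1.88×log₁₀(141.83/101)
    = 0.030585 × 0.14745 = 0.00451 m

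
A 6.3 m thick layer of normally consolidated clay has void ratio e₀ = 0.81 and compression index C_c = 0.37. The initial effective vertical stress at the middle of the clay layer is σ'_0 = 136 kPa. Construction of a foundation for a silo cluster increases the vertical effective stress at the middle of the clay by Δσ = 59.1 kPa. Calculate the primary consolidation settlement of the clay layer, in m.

S_c ≈ 0.202 m

Final effective stress: σ'_f = σ'_0 + Δσ = 136 + 59.1 = 195.1 kPa.
Normally consolidated clay, so the full stress increment lies on the virgin compression line:
S_c = C_c·H/(1+e₀)·log₁₀(σ'_f/σ'_0) = 0.37×6.3/(1+0.81)×log₁₀(195.1/136)
    = 1.2878 × 0.15672 = 0.2018 m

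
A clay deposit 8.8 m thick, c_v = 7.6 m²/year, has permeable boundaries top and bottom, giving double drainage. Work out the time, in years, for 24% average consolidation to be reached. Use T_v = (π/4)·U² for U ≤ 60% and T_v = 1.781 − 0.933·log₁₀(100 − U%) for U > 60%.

t ≈ 0.115 years

Drainage path length: H_d = H/2 = 4.4 m (double drainage).
U ≤ 60%: T_v = (π/4)·U² = (π/4)×0.24² = 0.045239.
t = T_v·H_d²/c_v = 0.045239×4.4²/7.6 = 0.1152 years.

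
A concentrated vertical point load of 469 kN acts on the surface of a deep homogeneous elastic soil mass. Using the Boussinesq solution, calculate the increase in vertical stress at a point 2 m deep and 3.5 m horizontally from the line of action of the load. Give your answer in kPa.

Δσ_z ≈ 1.68 kPa

Boussinesq vertical stress below a point load on an elastic half-space:
Δσ_z = 3P/(2πz²) · [1 + (r/z)²]^(−5/2)
r/z = 3.5/2 = 1.75; [1+(r/z)²]^(−5/2) = 0.030062.
Δσ_z = 3×469/(2π×2²) × 0.030062 = 55.983 × 0.030062 = 1.683 kPa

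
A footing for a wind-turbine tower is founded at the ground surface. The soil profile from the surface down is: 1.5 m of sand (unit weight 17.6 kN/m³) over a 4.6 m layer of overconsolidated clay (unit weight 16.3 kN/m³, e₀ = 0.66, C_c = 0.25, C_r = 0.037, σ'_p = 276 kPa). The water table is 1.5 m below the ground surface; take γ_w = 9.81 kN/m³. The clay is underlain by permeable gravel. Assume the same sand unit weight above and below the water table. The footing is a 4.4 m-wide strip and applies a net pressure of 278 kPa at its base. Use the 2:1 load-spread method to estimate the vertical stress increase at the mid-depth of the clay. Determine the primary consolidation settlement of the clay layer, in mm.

Mid-depth of clay below the ground surface: z = 1.5 + 4.6/2 = 3.8 m.
Total vertical stress at mid-clay: σ_v = 17.6×1.5 + 16.3×2.3 = 63.89 kPa.
Pore pressure: u = 9.81×(3.8 − 1.5) = 22.563 kPa.
Initial effective stress: σ'_0 = σ_v − u = 63.89 − 22.563 = 41.327 kPa.
Stress increase at mid-clay by the 2:1 spreading method:
Δσ = qB/(B+z) = 278×4.4/(4.4+3.8) = 149.17 kPa
Final effective stress: σ'_f = 41.327 + 149.17 = 190.5 kPa.
σ'_f = 190.5 ≤ σ'_p = 276 kPa, so the clay remains overconsolidated and only the recompression index applies:
S_c = C_r·H/(1+e₀)·log₁₀(σ'_f/σ'_0) = 0.037×4.6/1.66×log₁₀(190.5/41.327)
    = 0.10253 × 0.66366 = 0.06805 m

S_c ≈ 68 mm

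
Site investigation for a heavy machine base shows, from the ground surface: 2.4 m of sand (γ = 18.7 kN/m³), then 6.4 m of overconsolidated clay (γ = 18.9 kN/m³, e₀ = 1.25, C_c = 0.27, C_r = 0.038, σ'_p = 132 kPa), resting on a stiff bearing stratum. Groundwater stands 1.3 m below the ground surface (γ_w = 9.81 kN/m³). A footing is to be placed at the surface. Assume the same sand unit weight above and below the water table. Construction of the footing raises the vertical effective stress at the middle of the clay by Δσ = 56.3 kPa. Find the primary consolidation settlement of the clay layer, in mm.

S_c ≈ 29.9 mm

Mid-depth of clay below the ground surface: z = 2.4 + 6.4/2 = 5.6 m.
Total vertical stress at mid-clay: σ_v = 18.7×2.4 + 18.9×3.2 = 105.36 kPa.
Pore pressure: u = 9.81×(5.6 − 1.3) = 42.183 kPa.
Initial effective stress: σ'_0 = σ_v − u = 105.36 − 42.183 = 63.177 kPa.
Final effective stress: σ'_f = 63.177 + 56.3 = 119.48 kPa.
σ'_f = 119.48 ≤ σ'_p = 132 kPa, so the clay remains overconsolidated and only the recompression index applies:
S_c = C_r·H/(1+e₀)·log₁₀(σ'_f/σ'_0) = 0.038×6.4/2.25×log₁₀(119.48/63.177)
    = 0.10809 × 0.27674 = 0.02991 m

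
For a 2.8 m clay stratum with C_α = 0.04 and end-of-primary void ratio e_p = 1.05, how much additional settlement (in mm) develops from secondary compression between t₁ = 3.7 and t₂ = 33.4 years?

S_s ≈ 52.2 mm

Secondary compression: S_s = C_α·H/(1+e_p)·log₁₀(t₂/t₁)
S_s = 0.04×2.8/(1+1.05)×log₁₀(33.4/3.7)
    = 0.05463 × 0.9555 = 0.05221 m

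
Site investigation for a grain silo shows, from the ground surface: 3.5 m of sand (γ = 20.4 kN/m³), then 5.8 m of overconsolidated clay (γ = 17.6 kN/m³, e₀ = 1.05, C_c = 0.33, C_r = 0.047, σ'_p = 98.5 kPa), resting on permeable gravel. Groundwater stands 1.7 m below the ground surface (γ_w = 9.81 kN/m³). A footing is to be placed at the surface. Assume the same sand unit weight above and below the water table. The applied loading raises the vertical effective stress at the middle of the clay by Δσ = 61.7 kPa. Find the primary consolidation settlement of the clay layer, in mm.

S_c ≈ 152 mm

Mid-depth of clay below the ground surface: z = 3.5 + 5.8/2 = 6.4 m.
Total vertical stress at mid-clay: σ_v = 20.4×3.5 + 17.6×2.9 = 122.44 kPa.
Pore pressure: u = 9.81×(6.4 − 1.7) = 46.107 kPa.
Initial effective stress: σ'_0 = σ_v − u = 122.44 − 46.107 = 76.333 kPa.
Final effective stress: σ'_f = 76.333 + 61.7 = 138.03 kPa.
σ'_f = 138.03 > σ'_p = 98.5 kPa, so the stress path crosses the preconsolidation pressure — recompression up to σ'_p, then virgin compression beyond:
S_c = H/(1+e₀)·[C_r·log₁₀(σ'_p/σ'_0) + C_c·log₁₀(σ'_f/σ'_p)]
    = 5.8/2.05 × [0.047×log₁₀(98.5/76.333) + 0.33×log₁₀(138.03/98.5)]
    = 2.8293 × [0.005204 + 0.048357] = 0.1515 m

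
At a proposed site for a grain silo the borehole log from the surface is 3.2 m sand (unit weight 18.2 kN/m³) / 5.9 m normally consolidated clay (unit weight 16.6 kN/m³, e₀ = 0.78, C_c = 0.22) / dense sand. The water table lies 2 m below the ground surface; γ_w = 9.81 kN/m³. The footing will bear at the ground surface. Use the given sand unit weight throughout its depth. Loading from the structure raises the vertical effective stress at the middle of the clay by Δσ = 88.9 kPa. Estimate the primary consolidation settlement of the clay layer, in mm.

S_c ≈ 269 mm

Mid-depth of clay below the ground surface: z = 3.2 + 5.9/2 = 6.15 m.
Total vertical stress at mid-clay: σ_v = 18.2×3.2 + 16.6×2.95 = 107.21 kPa.
Pore pressure: u = 9.81×(6.15 − 2) = 40.712 kPa.
Initial effective stress: σ'_0 = σ_v − u = 107.21 − 40.712 = 66.498 kPa.
Final effective stress: σ'_f = σ'_0 + Δσ = 66.498 + 88.9 = 155.4 kPa.
Normally consolidated clay, so the full stress increment lies on the virgin compression line:
S_c = C_c·H/(1+e₀)·log₁₀(σ'_f/σ'_0) = 0.22×5.9/(1+0.78)×log₁₀(155.4/66.498)
    = 0.72921 × 0.36864 = 0.2688 m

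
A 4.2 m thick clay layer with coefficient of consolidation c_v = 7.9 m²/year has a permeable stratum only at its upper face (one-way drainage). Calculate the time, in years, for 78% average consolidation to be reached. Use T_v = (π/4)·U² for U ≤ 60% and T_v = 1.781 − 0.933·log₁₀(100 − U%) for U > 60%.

t ≈ 1.18 years

Drainage path length: H_d = H = 4.2 m (single drainage).
U > 60%: T_v = 1.781 − 0.933·log₁₀(100 − 78) = 0.52852.
t = T_v·H_d²/c_v = 0.52852×4.2²/7.9 = 1.18 years.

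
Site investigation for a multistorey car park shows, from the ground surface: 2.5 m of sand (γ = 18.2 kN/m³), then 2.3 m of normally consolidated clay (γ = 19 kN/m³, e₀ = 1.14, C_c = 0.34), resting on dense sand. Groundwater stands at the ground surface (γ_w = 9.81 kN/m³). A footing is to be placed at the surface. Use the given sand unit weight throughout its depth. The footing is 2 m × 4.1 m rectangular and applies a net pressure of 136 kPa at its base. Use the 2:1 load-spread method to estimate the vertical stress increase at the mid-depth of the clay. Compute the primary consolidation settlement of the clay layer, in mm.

S_c ≈ 93.9 mm

Mid-depth of clay below the ground surface: z = 2.5 + 2.3/2 = 3.65 m.
Total vertical stress at mid-clay: σ_v = 18.2×2.5 + 19×1.15 = 67.35 kPa.
Pore pressure: u = 9.81×(3.65 − 0) = 35.806 kPa.
Initial effective stress: σ'_0 = σ_v − u = 67.35 − 35.806 = 31.544 kPa.
Stress increase at mid-clay by the 2:1 spreading method:
Δσ = qBL/((B+z)(L+z)) = 136×2×4.1/((2+3.65)(4.1+3.65)) = 25.468 kPa
Final effective stress: σ'_f = σ'_0 + Δσ = 31.544 + 25.468 = 57.012 kPa.
Normally consolidated clay, so the full stress increment lies on the virgin compression line:
S_c = C_c·H/(1+e₀)·log₁₀(σ'_f/σ'_0) = 0.34×2.3/(1+1.14)×log₁₀(57.012/31.544)
    = 0.36542 × 0.25705 = 0.09393 m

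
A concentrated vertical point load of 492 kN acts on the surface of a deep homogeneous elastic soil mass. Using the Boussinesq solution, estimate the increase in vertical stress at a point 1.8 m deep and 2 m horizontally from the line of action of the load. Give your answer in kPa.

Boussinesq vertical stress below a point load on an elastic half-space:
Δσ_z = 3P/(2πz²) · [1 + (r/z)²]^(−5/2)
r/z = 2/1.8 = 1.1111; [1+(r/z)²]^(−5/2) = 0.13397.
Δσ_z = 3×492/(2π×1.8²) × 0.13397 = 72.504 × 0.13397 = 9.713 kPa

Δσ_z ≈ 9.71 kPa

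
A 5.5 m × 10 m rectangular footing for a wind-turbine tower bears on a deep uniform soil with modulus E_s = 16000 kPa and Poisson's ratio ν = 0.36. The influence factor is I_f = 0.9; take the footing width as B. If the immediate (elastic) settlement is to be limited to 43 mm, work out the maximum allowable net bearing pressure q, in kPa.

q ≈ 160 kPa

S_e = q·B·(1−ν²)/E_s · I_f  ⇒  q = S_e·E_s / (B·(1−ν²)·I_f).
q = 0.043 × 16000 / (5.5 × 0.8704 × 0.9) = 159.7 kPa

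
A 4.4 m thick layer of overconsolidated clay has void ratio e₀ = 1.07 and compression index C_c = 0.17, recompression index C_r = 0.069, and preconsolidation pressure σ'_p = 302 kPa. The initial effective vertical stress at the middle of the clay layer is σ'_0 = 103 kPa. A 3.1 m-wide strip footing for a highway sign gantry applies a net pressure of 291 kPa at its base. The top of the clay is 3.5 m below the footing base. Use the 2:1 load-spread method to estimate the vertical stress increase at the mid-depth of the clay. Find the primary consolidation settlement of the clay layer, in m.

Mid-depth of clay below the footing base: z = 3.5 + 4.4/2 = 5.7 m.
Stress increase at mid-clay by the 2:1 spreading method:
Δσ = qB/(B+z) = 291×3.1/(3.1+5.7) = 102.51 kPa
Final effective stress: σ'_f = 103 + 102.51 = 205.51 kPa.
σ'_f = 205.51 ≤ σ'_p = 302 kPa, so the clay remains overconsolidated and only the recompression index applies:
S_c = C_r·H/(1+e₀)·log₁₀(σ'_f/σ'_0) = 0.069×4.4/2.07×log₁₀(205.51/103)
    = 0.14667 × 0.3 = 0.044 m

S_c ≈ 0.044 m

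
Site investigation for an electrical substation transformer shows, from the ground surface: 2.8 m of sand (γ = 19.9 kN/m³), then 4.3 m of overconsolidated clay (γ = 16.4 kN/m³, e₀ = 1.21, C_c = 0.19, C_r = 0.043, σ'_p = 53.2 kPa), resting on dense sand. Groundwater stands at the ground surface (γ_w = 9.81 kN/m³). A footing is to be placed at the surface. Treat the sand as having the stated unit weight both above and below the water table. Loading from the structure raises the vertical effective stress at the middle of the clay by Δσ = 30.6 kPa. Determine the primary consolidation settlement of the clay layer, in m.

Mid-depth of clay below the ground surface: z = 2.8 + 4.3/2 = 4.95 m.
Total vertical stress at mid-clay: σ_v = 19.9×2.8 + 16.4×2.15 = 90.98 kPa.
Pore pressure: u = 9.81×(4.95 − 0) = 48.56 kPa.
Initial effective stress: σ'_0 = σ_v − u = 90.98 − 48.56 = 42.42 kPa.
Final effective stress: σ'_f = 42.42 + 30.6 = 73.02 kPa.
σ'_f = 73.02 > σ'_p = 53.2 kPa, so the stress path crosses the preconsolidation pressure — recompression up to σ'_p, then virgin compression beyond:
S_c = H/(1+e₀)·[C_r·log₁₀(σ'_p/σ'_0) + C_c·log₁₀(σ'_f/σ'_p)]
    = 4.3/2.21 × [0.043×log₁₀(53.2/42.42) + 0.19×log₁₀(73.02/53.2)]
    = 1.9457 × [0.0042287 + 0.026131] = 0.05907 m

S_c ≈ 0.0591 m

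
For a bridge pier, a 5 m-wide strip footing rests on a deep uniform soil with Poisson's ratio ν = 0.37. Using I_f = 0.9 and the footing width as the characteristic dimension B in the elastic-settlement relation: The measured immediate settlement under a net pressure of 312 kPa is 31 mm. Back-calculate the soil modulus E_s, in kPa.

E_s ≈ 39100 kPa

S_e = q·B·(1−ν²)/E_s · I_f  ⇒  E_s = q·B·(1−ν²)·I_f / S_e.
E_s = 312 × 5 × 0.8631 × 0.9 / 0.031 = 39090 kPa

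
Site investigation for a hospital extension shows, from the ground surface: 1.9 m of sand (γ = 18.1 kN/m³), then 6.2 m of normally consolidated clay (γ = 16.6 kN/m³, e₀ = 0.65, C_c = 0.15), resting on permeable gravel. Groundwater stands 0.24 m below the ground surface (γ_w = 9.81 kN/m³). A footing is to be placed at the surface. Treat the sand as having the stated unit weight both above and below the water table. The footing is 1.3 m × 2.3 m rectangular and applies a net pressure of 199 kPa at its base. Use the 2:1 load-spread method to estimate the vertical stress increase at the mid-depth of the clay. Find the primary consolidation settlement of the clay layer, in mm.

S_c ≈ 69.9 mm

Mid-depth of clay below the ground surface: z = 1.9 + 6.2/2 = 5 m.
Total vertical stress at mid-clay: σ_v = 18.1×1.9 + 16.6×3.1 = 85.85 kPa.
Pore pressure: u = 9.81×(5 − 0.24) = 46.696 kPa.
Initial effective stress: σ'_0 = σ_v − u = 85.85 − 46.696 = 39.154 kPa.
Stress increase at mid-clay by the 2:1 spreading method:
Δσ = qBL/((B+z)(L+z)) = 199×1.3×2.3/((1.3+5)(2.3+5)) = 12.938 kPa
Final effective stress: σ'_f = σ'_0 + Δσ = 39.154 + 12.938 = 52.092 kPa.
Normally consolidated clay, so the full stress increment lies on the virgin compression line:
S_c = C_c·H/(1+e₀)·log₁₀(σ'_f/σ'_0) = 0.15×6.2/(1+0.65)×log₁₀(52.092/39.154)
    = 0.56364 × 0.12399 = 0.06989 m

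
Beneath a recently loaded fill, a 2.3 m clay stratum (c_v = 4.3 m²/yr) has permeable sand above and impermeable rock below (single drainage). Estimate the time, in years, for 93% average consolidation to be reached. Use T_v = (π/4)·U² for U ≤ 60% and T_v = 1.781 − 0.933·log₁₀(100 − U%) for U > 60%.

t ≈ 1.22 years

Drainage path length: H_d = H = 2.3 m (single drainage).
U > 60%: T_v = 1.781 − 0.933·log₁₀(100 − 93) = 0.99252.
t = T_v·H_d²/c_v = 0.99252×2.3²/4.3 = 1.221 years.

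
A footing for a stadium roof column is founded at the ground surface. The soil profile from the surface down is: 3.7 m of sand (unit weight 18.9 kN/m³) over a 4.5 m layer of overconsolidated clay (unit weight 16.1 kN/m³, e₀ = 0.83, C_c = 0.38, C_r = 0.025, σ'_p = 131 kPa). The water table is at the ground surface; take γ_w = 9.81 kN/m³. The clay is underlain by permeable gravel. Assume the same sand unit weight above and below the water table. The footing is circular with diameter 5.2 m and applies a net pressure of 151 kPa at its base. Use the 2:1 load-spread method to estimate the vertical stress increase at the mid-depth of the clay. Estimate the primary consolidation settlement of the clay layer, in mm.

S_c ≈ 14 mm

Mid-depth of clay below the ground surface: z = 3.7 + 4.5/2 = 5.95 m.
Total vertical stress at mid-clay: σ_v = 18.9×3.7 + 16.1×2.25 = 106.16 kPa.
Pore pressure: u = 9.81×(5.95 − 0) = 58.37 kPa.
Initial effective stress: σ'_0 = σ_v − u = 106.16 − 58.37 = 47.79 kPa.
Stress increase at mid-clay by the 2:1 spreading method:
Δσ ≈ qD²/(D+z)² = 151×5.2²/(5.2+5.95)² = 32.842 kPa
Final effective stress: σ'_f = 47.79 + 32.842 = 80.632 kPa.
σ'_f = 80.632 ≤ σ'_p = 131 kPa, so the clay remains overconsolidated and only the recompression index applies:
S_c = C_r·H/(1+e₀)·log₁₀(σ'_f/σ'_0) = 0.025×4.5/1.83×log₁₀(80.632/47.79)
    = 0.061475 × 0.22717 = 0.01397 m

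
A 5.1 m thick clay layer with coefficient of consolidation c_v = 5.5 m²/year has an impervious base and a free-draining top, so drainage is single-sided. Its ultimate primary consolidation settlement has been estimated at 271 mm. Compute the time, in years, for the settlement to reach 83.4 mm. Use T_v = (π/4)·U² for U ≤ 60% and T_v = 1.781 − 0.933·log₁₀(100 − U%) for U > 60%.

t ≈ 0.352 years

Drainage path length: H_d = H = 5.1 m (single drainage).
U = S(t)/S_ult = 83.4/271 = 0.3077.
U ≤ 60%: T_v = (π/4)·U² = (π/4)×0.30775² = 0.074385.
t = T_v·H_d²/c_v = 0.074385×5.1²/5.5 = 0.3518 years.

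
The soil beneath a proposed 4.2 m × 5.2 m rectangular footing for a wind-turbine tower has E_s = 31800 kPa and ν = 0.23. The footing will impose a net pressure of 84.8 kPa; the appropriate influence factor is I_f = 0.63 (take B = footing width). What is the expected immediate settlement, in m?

S_e ≈ 0.00668 m

Immediate (elastic) settlement: S_e = q·B·(1−ν²)/E_s · I_f.
S_e = 84.8 × 4.2 × (1 − 0.23²) / 31800 × 0.63
    = 84.8 × 4.2 × 0.9471 / 31800 × 0.63
    = 0.006683 m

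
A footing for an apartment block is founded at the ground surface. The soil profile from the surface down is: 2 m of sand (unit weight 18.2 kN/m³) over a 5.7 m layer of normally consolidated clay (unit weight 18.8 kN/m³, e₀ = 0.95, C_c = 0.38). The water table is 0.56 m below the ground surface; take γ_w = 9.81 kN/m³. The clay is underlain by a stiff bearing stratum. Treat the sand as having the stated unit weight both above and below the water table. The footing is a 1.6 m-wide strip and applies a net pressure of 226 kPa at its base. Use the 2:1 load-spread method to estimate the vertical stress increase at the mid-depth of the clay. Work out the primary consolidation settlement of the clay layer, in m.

Mid-depth of clay below the ground surface: z = 2 + 5.7/2 = 4.85 m.
Total vertical stress at mid-clay: σ_v = 18.2×2 + 18.8×2.85 = 89.98 kPa.
Pore pressure: u = 9.81×(4.85 − 0.56) = 42.085 kPa.
Initial effective stress: σ'_0 = σ_v − u = 89.98 − 42.085 = 47.895 kPa.
Stress increase at mid-clay by the 2:1 spreading method:
Δσ = qB/(B+z) = 226×1.6/(1.6+4.85) = 56.062 kPa
Final effective stress: σ'_f = σ'_0 + Δσ = 47.895 + 56.062 = 103.96 kPa.
Normally consolidated clay, so the full stress increment lies on the virgin compression line:
S_c = C_c·H/(1+e₀)·log₁₀(σ'_f/σ'_0) = 0.38×5.7/(1+0.95)×log₁₀(103.96/47.895)
    = 1.1108 × 0.33658 = 0.3739 m

S_c ≈ 0.374 m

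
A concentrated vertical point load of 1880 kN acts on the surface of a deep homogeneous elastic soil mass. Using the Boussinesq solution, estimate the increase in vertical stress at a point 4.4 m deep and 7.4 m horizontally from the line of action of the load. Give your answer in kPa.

Boussinesq vertical stress below a point load on an elastic half-space:
Δσ_z = 3P/(2πz²) · [1 + (r/z)²]^(−5/2)
r/z = 7.4/4.4 = 1.6818; [1+(r/z)²]^(−5/2) = 0.034868.
Δσ_z = 3×1880/(2π×4.4²) × 0.034868 = 46.365 × 0.034868 = 1.617 kPa

Δσ_z ≈ 1.62 kPa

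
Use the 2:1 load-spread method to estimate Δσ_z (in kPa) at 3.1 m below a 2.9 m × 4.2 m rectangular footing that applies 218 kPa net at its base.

Δσ_z ≈ 60.6 kPa

By the 2:1 method the load spreads at 1 horizontal : 2 vertical, so at depth z the loaded area has grown by z in each plan dimension:
Δσ = qBL/((B+z)(L+z)) = 218×2.9×4.2/((2.9+3.1)(4.2+3.1)) = 60.622 kPa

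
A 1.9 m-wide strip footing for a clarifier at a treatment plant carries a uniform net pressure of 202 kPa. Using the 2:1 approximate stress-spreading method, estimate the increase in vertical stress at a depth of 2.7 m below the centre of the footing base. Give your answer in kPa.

Δσ_z ≈ 83.4 kPa

By the 2:1 method the load spreads at 1 horizontal : 2 vertical, so at depth z the loaded area has grown by z in each plan dimension:
Δσ = qB/(B+z) = 202×1.9/(1.9+2.7) = 83.435 kPa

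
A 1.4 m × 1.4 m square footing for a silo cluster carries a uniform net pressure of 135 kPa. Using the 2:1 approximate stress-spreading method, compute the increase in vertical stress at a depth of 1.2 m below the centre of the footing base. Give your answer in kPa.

By the 2:1 method the load spreads at 1 horizontal : 2 vertical, so at depth z the loaded area has grown by z in each plan dimension:
Δσ = qBL/((B+z)(L+z)) = 135×1.4×1.4/((1.4+1.2)(1.4+1.2)) = 39.142 kPa

Δσ_z ≈ 39.1 kPa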